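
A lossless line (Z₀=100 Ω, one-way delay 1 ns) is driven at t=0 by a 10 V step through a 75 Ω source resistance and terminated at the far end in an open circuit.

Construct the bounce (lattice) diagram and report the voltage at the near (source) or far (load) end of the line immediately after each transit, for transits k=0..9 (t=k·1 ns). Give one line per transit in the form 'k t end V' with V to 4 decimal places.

0 0 source 5.7143
1 1 load 11.4286
2 2 source 10.6122
3 3 load 9.7959
4 4 source 9.9125
5 5 load 10.0292
6 6 source 10.0125
7 7 load 9.9958
8 8 source 9.9982
9 9 load 10.0006

Γ_L=1.000000, Γ_S=-0.142857; launch V₁=10·100/175=5.714286
k=0 src: V=5.7143
k=1 load: inc=5.714286, refl=5.714286·1.000000=5.7143; V=0.000000+5.714286+5.714286=11.4286
k=2 src: inc=5.714286, refl=5.714286·-0.142857=-0.8163; V=5.714286+5.714286+-0.816327=10.6122
k=3 load: inc=-0.816327, refl=-0.816327·1.000000=-0.8163; V=11.428571+-0.816327+-0.816327=9.7959
k=4 src: inc=-0.816327, refl=-0.816327·-0.142857=0.1166; V=10.612245+-0.816327+0.116618=9.9125
k=5 load: inc=0.116618, refl=0.116618·1.000000=0.1166; V=9.795918+0.116618+0.116618=10.0292
k=6 src: inc=0.116618, refl=0.116618·-0.142857=-0.0167; V=9.912536+0.116618+-0.016660=10.0125
k=7 load: inc=-0.016660, refl=-0.016660·1.000000=-0.0167; V=10.029155+-0.016660+-0.016660=9.9958
k=8 src: inc=-0.016660, refl=-0.016660·-0.142857=0.0024; V=10.012495+-0.016660+0.002380=9.9982
k=9 load: inc=0.002380, refl=0.002380·1.000000=0.0024; V=9.995835+0.002380+0.002380=10.0006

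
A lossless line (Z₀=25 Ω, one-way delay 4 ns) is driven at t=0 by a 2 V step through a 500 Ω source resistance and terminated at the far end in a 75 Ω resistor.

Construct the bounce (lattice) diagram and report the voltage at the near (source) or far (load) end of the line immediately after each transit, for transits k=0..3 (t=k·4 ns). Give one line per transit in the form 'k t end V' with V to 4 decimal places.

0 0 source 0.0952
1 4 load 0.1429
2 8 source 0.1859
3 12 load 0.2075

Γ_L=0.500000, Γ_S=0.904762; launch V₁=2·25/525=0.095238
k=0 src: V=0.0952
k=1 load: inc=0.095238, refl=0.095238·0.500000=0.0476; V=0.000000+0.095238+0.047619=0.1429
k=2 src: inc=0.047619, refl=0.047619·0.904762=0.0431; V=0.095238+0.047619+0.043084=0.1859
k=3 load: inc=0.043084, refl=0.043084·0.500000=0.0215; V=0.142857+0.043084+0.021542=0.2075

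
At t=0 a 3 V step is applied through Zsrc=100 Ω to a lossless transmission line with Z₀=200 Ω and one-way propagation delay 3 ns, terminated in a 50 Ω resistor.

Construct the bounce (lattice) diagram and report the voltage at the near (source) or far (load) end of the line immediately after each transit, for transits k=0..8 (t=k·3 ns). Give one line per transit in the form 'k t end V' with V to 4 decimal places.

Γ_L=-0.600000, Γ_S=-0.333333; launch V₁=3·200/300=2.000000
k=0 src: V=2.0000
k=1 load: inc=2.000000, refl=2.000000·-0.600000=-1.2000; V=0.000000+2.000000+-1.200000=0.8000
k=2 src: inc=-1.200000, refl=-1.200000·-0.333333=0.4000; V=2.000000+-1.200000+0.400000=1.2000
k=3 load: inc=0.400000, refl=0.400000·-0.600000=-0.2400; V=0.800000+0.400000+-0.240000=0.9600
k=4 src: inc=-0.240000, refl=-0.240000·-0.333333=0.0800; V=1.200000+-0.240000+0.080000=1.0400
k=5 load: inc=0.080000, refl=0.080000·-0.600000=-0.0480; V=0.960000+0.080000+-0.048000=0.9920
k=6 src: inc=-0.048000, refl=-0.048000·-0.333333=0.0160; V=1.040000+-0.048000+0.016000=1.0080
k=7 load: inc=0.016000, refl=0.016000·-0.600000=-0.0096; V=0.992000+0.016000+-0.009600=0.9984
k=8 src: inc=-0.009600, refl=-0.009600·-0.333333=0.0032; V=1.008000+-0.009600+0.003200=1.0016

0 0 source 2.0000
1 3 load 0.8000
2 6 source 1.2000
3 9 load 0.9600
4 12 source 1.0400
5 15 load 0.9920
6 18 source 1.0080
7 21 load 0.9984
8 24 source 1.0016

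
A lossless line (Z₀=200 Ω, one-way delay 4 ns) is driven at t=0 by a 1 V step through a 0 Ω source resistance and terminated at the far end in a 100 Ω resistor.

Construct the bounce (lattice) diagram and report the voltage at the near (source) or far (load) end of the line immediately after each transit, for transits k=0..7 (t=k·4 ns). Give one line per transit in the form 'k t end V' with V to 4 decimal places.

Γ_L=-0.333333, Γ_S=-1.000000; launch V₁=1·200/200=1.000000
k=0 src: V=1.0000
k=1 load: inc=1.000000, refl=1.000000·-0.333333=-0.3333; V=0.000000+1.000000+-0.333333=0.6667
k=2 src: inc=-0.333333, refl=-0.333333·-1.000000=0.3333; V=1.000000+-0.333333+0.333333=1.0000
k=3 load: inc=0.333333, refl=0.333333·-0.333333=-0.1111; V=0.666667+0.333333+-0.111111=0.8889
k=4 src: inc=-0.111111, refl=-0.111111·-1.000000=0.1111; V=1.000000+-0.111111+0.111111=1.0000
k=5 load: inc=0.111111, refl=0.111111·-0.333333=-0.0370; V=0.888889+0.111111+-0.037037=0.9630
k=6 src: inc=-0.037037, refl=-0.037037·-1.000000=0.0370; V=1.000000+-0.037037+0.037037=1.0000
k=7 load: inc=0.037037, refl=0.037037·-0.333333=-0.0123; V=0.962963+0.037037+-0.012346=0.9877

0 0 source 1.0000
1 4 load 0.6667
2 8 source 1.0000
3 12 load 0.8889
4 16 source 1.0000
5 20 load 0.9630
6 24 source 1.0000
7 28 load 0.9877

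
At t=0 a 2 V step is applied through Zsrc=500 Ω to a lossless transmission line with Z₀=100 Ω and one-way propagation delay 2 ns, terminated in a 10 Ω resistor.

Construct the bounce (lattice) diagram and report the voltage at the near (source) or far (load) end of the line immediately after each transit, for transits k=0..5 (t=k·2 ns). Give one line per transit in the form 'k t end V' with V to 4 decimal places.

Γ_L=-0.818182, Γ_S=0.666667; launch V₁=2·100/600=0.333333
k=0 src: V=0.3333
k=1 load: inc=0.333333, refl=0.333333·-0.818182=-0.2727; V=0.000000+0.333333+-0.272727=0.0606
k=2 src: inc=-0.272727, refl=-0.272727·0.666667=-0.1818; V=0.333333+-0.272727+-0.181818=-0.1212
k=3 load: inc=-0.181818, refl=-0.181818·-0.818182=0.1488; V=0.060606+-0.181818+0.148760=0.0275
k=4 src: inc=0.148760, refl=0.148760·0.666667=0.0992; V=-0.121212+0.148760+0.099174=0.1267
k=5 load: inc=0.099174, refl=0.099174·-0.818182=-0.0811; V=0.027548+0.099174+-0.081142=0.0456

0 0 source 0.3333
1 2 load 0.0606
2 4 source -0.1212
3 6 load 0.0275
4 8 source 0.1267
5 10 load 0.0456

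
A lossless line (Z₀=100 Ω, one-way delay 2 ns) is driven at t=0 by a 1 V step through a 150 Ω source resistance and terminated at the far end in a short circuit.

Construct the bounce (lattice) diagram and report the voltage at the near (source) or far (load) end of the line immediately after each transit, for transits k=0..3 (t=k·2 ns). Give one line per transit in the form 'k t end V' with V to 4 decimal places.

0 0 source 0.4000
1 2 load 0.0000
2 4 source -0.0800
3 6 load 0.0000

Γ_L=-1.000000, Γ_S=0.200000; launch V₁=1·100/250=0.400000
k=0 src: V=0.4000
k=1 load: inc=0.400000, refl=0.400000·-1.000000=-0.4000; V=0.000000+0.400000+-0.400000=0.0000
k=2 src: inc=-0.400000, refl=-0.400000·0.200000=-0.0800; V=0.400000+-0.400000+-0.080000=-0.0800
k=3 load: inc=-0.080000, refl=-0.080000·-1.000000=0.0800; V=0.000000+-0.080000+0.080000=0.0000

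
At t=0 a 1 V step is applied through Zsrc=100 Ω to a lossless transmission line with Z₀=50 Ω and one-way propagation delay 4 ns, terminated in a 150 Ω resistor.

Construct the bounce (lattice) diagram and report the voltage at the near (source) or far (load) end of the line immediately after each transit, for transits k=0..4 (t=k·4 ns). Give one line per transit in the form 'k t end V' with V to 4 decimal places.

Γ_L=0.500000, Γ_S=0.333333; launch V₁=1·50/150=0.333333
k=0 src: V=0.3333
k=1 load: inc=0.333333, refl=0.333333·0.500000=0.1667; V=0.000000+0.333333+0.166667=0.5000
k=2 src: inc=0.166667, refl=0.166667·0.333333=0.0556; V=0.333333+0.166667+0.055556=0.5556
k=3 load: inc=0.055556, refl=0.055556·0.500000=0.0278; V=0.500000+0.055556+0.027778=0.5833
k=4 src: inc=0.027778, refl=0.027778·0.333333=0.0093; V=0.555556+0.027778+0.009259=0.5926

0 0 source 0.3333
1 4 load 0.5000
2 8 source 0.5556
3 12 load 0.5833
4 16 source 0.5926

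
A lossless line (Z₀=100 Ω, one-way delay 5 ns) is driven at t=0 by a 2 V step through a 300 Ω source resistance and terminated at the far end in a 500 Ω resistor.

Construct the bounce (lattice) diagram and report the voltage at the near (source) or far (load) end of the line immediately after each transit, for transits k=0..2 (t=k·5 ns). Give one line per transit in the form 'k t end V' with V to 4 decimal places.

Γ_L=0.666667, Γ_S=0.500000; launch V₁=2·100/400=0.500000
k=0 src: V=0.5000
k=1 load: inc=0.500000, refl=0.500000·0.666667=0.3333; V=0.000000+0.500000+0.333333=0.8333
k=2 src: inc=0.333333, refl=0.333333·0.500000=0.1667; V=0.500000+0.333333+0.166667=1.0000

0 0 source 0.5000
1 5 load 0.8333
2 10 source 1.0000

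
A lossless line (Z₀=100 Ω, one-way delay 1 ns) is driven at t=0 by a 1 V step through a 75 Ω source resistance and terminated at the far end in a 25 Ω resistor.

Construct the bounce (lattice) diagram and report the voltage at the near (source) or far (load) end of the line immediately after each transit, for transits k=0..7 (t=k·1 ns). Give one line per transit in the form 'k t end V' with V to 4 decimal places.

0 0 source 0.5714
1 1 load 0.2286
2 2 source 0.2776
3 3 load 0.2482
4 4 source 0.2524
5 5 load 0.2498
6 6 source 0.2502
7 7 load 0.2500

Γ_L=-0.600000, Γ_S=-0.142857; launch V₁=1·100/175=0.571429
k=0 src: V=0.5714
k=1 load: inc=0.571429, refl=0.571429·-0.600000=-0.3429; V=0.000000+0.571429+-0.342857=0.2286
k=2 src: inc=-0.342857, refl=-0.342857·-0.142857=0.0490; V=0.571429+-0.342857+0.048980=0.2776
k=3 load: inc=0.048980, refl=0.048980·-0.600000=-0.0294; V=0.228571+0.048980+-0.029388=0.2482
k=4 src: inc=-0.029388, refl=-0.029388·-0.142857=0.0042; V=0.277551+-0.029388+0.004198=0.2524
k=5 load: inc=0.004198, refl=0.004198·-0.600000=-0.0025; V=0.248163+0.004198+-0.002519=0.2498
k=6 src: inc=-0.002519, refl=-0.002519·-0.142857=0.0004; V=0.252362+-0.002519+0.000360=0.2502
k=7 load: inc=0.000360, refl=0.000360·-0.600000=-0.0002; V=0.249843+0.000360+-0.000216=0.2500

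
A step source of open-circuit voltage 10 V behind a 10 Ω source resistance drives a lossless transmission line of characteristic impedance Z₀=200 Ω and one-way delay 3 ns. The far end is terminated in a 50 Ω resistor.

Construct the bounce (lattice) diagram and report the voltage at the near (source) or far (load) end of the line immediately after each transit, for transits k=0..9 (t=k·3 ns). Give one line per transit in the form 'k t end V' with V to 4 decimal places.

Γ_L=-0.600000, Γ_S=-0.904762; launch V₁=10·200/210=9.523810
k=0 src: V=9.5238
k=1 load: inc=9.523810, refl=9.523810·-0.600000=-5.7143; V=0.000000+9.523810+-5.714286=3.8095
k=2 src: inc=-5.714286, refl=-5.714286·-0.904762=5.1701; V=9.523810+-5.714286+5.170068=8.9796
k=3 load: inc=5.170068, refl=5.170068·-0.600000=-3.1020; V=3.809524+5.170068+-3.102041=5.8776
k=4 src: inc=-3.102041, refl=-3.102041·-0.904762=2.8066; V=8.979592+-3.102041+2.806608=8.6842
k=5 load: inc=2.806608, refl=2.806608·-0.600000=-1.6840; V=5.877551+2.806608+-1.683965=7.0002
k=6 src: inc=-1.683965, refl=-1.683965·-0.904762=1.5236; V=8.684159+-1.683965+1.523587=8.5238
k=7 load: inc=1.523587, refl=1.523587·-0.600000=-0.9142; V=7.000194+1.523587+-0.914152=7.6096
k=8 src: inc=-0.914152, refl=-0.914152·-0.904762=0.8271; V=8.523782+-0.914152+0.827090=8.4367
k=9 load: inc=0.827090, refl=0.827090·-0.600000=-0.4963; V=7.609629+0.827090+-0.496254=7.9405

0 0 source 9.5238
1 3 load 3.8095
2 6 source 8.9796
3 9 load 5.8776
4 12 source 8.6842
5 15 load 7.0002
6 18 source 8.5238
7 21 load 7.6096
8 24 source 8.4367
9 27 load 7.9405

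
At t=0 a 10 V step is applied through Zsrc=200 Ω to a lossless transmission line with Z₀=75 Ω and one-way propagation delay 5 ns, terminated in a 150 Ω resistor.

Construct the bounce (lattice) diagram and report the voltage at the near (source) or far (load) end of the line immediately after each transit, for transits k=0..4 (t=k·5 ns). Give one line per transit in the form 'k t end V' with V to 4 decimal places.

Γ_L=0.333333, Γ_S=0.454545; launch V₁=10·75/275=2.727273
k=0 src: V=2.7273
k=1 load: inc=2.727273, refl=2.727273·0.333333=0.9091; V=0.000000+2.727273+0.909091=3.6364
k=2 src: inc=0.909091, refl=0.909091·0.454545=0.4132; V=2.727273+0.909091+0.413223=4.0496
k=3 load: inc=0.413223, refl=0.413223·0.333333=0.1377; V=3.636364+0.413223+0.137741=4.1873
k=4 src: inc=0.137741, refl=0.137741·0.454545=0.0626; V=4.049587+0.137741+0.062610=4.2499

0 0 source 2.7273
1 5 load 3.6364
2 10 source 4.0496
3 15 load 4.1873
4 20 source 4.2499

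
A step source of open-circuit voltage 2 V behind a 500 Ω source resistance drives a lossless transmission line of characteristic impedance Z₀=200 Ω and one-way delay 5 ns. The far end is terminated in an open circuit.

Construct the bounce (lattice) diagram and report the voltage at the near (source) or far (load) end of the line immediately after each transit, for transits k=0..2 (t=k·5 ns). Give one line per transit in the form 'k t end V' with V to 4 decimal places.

Γ_L=1.000000, Γ_S=0.428571; launch V₁=2·200/700=0.571429
k=0 src: V=0.5714
k=1 load: inc=0.571429, refl=0.571429·1.000000=0.5714; V=0.000000+0.571429+0.571429=1.1429
k=2 src: inc=0.571429, refl=0.571429·0.428571=0.2449; V=0.571429+0.571429+0.244898=1.3878

0 0 source 0.5714
1 5 load 1.1429
2 10 source 1.3878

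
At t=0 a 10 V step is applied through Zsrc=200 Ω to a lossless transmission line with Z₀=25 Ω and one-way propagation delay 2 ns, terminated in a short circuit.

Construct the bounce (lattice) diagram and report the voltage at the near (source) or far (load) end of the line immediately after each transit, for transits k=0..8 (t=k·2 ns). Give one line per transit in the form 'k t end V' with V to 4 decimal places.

0 0 source 1.1111
1 2 load 0.0000
2 4 source -0.8642
3 6 load 0.0000
4 8 source 0.6722
5 10 load 0.0000
6 12 source -0.5228
7 14 load 0.0000
8 16 source 0.4066

Γ_L=-1.000000, Γ_S=0.777778; launch V₁=10·25/225=1.111111
k=0 src: V=1.1111
k=1 load: inc=1.111111, refl=1.111111·-1.000000=-1.1111; V=0.000000+1.111111+-1.111111=0.0000
k=2 src: inc=-1.111111, refl=-1.111111·0.777778=-0.8642; V=1.111111+-1.111111+-0.864198=-0.8642
k=3 load: inc=-0.864198, refl=-0.864198·-1.000000=0.8642; V=0.000000+-0.864198+0.864198=0.0000
k=4 src: inc=0.864198, refl=0.864198·0.777778=0.6722; V=-0.864198+0.864198+0.672154=0.6722
k=5 load: inc=0.672154, refl=0.672154·-1.000000=-0.6722; V=0.000000+0.672154+-0.672154=0.0000
k=6 src: inc=-0.672154, refl=-0.672154·0.777778=-0.5228; V=0.672154+-0.672154+-0.522786=-0.5228
k=7 load: inc=-0.522786, refl=-0.522786·-1.000000=0.5228; V=0.000000+-0.522786+0.522786=0.0000
k=8 src: inc=0.522786, refl=0.522786·0.777778=0.4066; V=-0.522786+0.522786+0.406611=0.4066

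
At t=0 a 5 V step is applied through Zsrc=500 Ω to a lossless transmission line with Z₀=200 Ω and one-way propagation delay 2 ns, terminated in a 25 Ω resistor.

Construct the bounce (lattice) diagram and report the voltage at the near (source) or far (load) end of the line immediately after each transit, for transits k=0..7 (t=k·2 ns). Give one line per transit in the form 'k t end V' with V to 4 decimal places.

Γ_L=-0.777778, Γ_S=0.428571; launch V₁=5·200/700=1.428571
k=0 src: V=1.4286
k=1 load: inc=1.428571, refl=1.428571·-0.777778=-1.1111; V=0.000000+1.428571+-1.111111=0.3175
k=2 src: inc=-1.111111, refl=-1.111111·0.428571=-0.4762; V=1.428571+-1.111111+-0.476190=-0.1587
k=3 load: inc=-0.476190, refl=-0.476190·-0.777778=0.3704; V=0.317460+-0.476190+0.370370=0.2116
k=4 src: inc=0.370370, refl=0.370370·0.428571=0.1587; V=-0.158730+0.370370+0.158730=0.3704
k=5 load: inc=0.158730, refl=0.158730·-0.777778=-0.1235; V=0.211640+0.158730+-0.123457=0.2469
k=6 src: inc=-0.123457, refl=-0.123457·0.428571=-0.0529; V=0.370370+-0.123457+-0.052910=0.1940
k=7 load: inc=-0.052910, refl=-0.052910·-0.777778=0.0412; V=0.246914+-0.052910+0.041152=0.2352

0 0 source 1.4286
1 2 load 0.3175
2 4 source -0.1587
3 6 load 0.2116
4 8 source 0.3704
5 10 load 0.2469
6 12 source 0.1940
7 14 load 0.2352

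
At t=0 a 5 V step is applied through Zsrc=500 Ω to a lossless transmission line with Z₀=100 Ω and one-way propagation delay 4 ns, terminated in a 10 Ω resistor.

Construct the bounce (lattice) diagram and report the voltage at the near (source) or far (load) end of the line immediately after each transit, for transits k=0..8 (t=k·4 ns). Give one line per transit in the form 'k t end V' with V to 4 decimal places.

Γ_L=-0.818182, Γ_S=0.666667; launch V₁=5·100/600=0.833333
k=0 src: V=0.8333
k=1 load: inc=0.833333, refl=0.833333·-0.818182=-0.6818; V=0.000000+0.833333+-0.681818=0.1515
k=2 src: inc=-0.681818, refl=-0.681818·0.666667=-0.4545; V=0.833333+-0.681818+-0.454545=-0.3030
k=3 load: inc=-0.454545, refl=-0.454545·-0.818182=0.3719; V=0.151515+-0.454545+0.371901=0.0689
k=4 src: inc=0.371901, refl=0.371901·0.666667=0.2479; V=-0.303030+0.371901+0.247934=0.3168
k=5 load: inc=0.247934, refl=0.247934·-0.818182=-0.2029; V=0.068871+0.247934+-0.202855=0.1139
k=6 src: inc=-0.202855, refl=-0.202855·0.666667=-0.1352; V=0.316804+-0.202855+-0.135237=-0.0213
k=7 load: inc=-0.135237, refl=-0.135237·-0.818182=0.1106; V=0.113949+-0.135237+0.110648=0.0894
k=8 src: inc=0.110648, refl=0.110648·0.666667=0.0738; V=-0.021287+0.110648+0.073765=0.1631

0 0 source 0.8333
1 4 load 0.1515
2 8 source -0.3030
3 12 load 0.0689
4 16 source 0.3168
5 20 load 0.1139
6 24 source -0.0213
7 28 load 0.0894
8 32 source 0.1631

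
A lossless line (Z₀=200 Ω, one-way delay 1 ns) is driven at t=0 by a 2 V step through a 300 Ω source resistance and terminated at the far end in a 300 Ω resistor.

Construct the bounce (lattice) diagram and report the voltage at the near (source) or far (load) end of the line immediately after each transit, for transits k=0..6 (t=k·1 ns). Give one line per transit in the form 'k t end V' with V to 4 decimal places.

0 0 source 0.8000
1 1 load 0.9600
2 2 source 0.9920
3 3 load 0.9984
4 4 source 0.9997
5 5 load 0.9999
6 6 source 1.0000

Γ_L=0.200000, Γ_S=0.200000; launch V₁=2·200/500=0.800000
k=0 src: V=0.8000
k=1 load: inc=0.800000, refl=0.800000·0.200000=0.1600; V=0.000000+0.800000+0.160000=0.9600
k=2 src: inc=0.160000, refl=0.160000·0.200000=0.0320; V=0.800000+0.160000+0.032000=0.9920
k=3 load: inc=0.032000, refl=0.032000·0.200000=0.0064; V=0.960000+0.032000+0.006400=0.9984
k=4 src: inc=0.006400, refl=0.006400·0.200000=0.0013; V=0.992000+0.006400+0.001280=0.9997
k=5 load: inc=0.001280, refl=0.001280·0.200000=0.0003; V=0.998400+0.001280+0.000256=0.9999
k=6 src: inc=0.000256, refl=0.000256·0.200000=0.0001; V=0.999680+0.000256+0.000051=1.0000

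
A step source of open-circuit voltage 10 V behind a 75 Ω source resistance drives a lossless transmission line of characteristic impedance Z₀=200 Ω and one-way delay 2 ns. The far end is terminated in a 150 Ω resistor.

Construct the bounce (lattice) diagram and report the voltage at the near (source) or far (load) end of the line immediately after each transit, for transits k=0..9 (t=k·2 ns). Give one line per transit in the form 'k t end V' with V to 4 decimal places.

0 0 source 7.2727
1 2 load 6.2338
2 4 source 6.7060
3 6 load 6.6386
4 8 source 6.6692
5 10 load 6.6648
6 12 source 6.6668
7 14 load 6.6665
8 16 source 6.6667
9 18 load 6.6667

Γ_L=-0.142857, Γ_S=-0.454545; launch V₁=10·200/275=7.272727
k=0 src: V=7.2727
k=1 load: inc=7.272727, refl=7.272727·-0.142857=-1.0390; V=0.000000+7.272727+-1.038961=6.2338
k=2 src: inc=-1.038961, refl=-1.038961·-0.454545=0.4723; V=7.272727+-1.038961+0.472255=6.7060
k=3 load: inc=0.472255, refl=0.472255·-0.142857=-0.0675; V=6.233766+0.472255+-0.067465=6.6386
k=4 src: inc=-0.067465, refl=-0.067465·-0.454545=0.0307; V=6.706021+-0.067465+0.030666=6.6692
k=5 load: inc=0.030666, refl=0.030666·-0.142857=-0.0044; V=6.638556+0.030666+-0.004381=6.6648
k=6 src: inc=-0.004381, refl=-0.004381·-0.454545=0.0020; V=6.669222+-0.004381+0.001991=6.6668
k=7 load: inc=0.001991, refl=0.001991·-0.142857=-0.0003; V=6.664841+0.001991+-0.000284=6.6665
k=8 src: inc=-0.000284, refl=-0.000284·-0.454545=0.0001; V=6.666833+-0.000284+0.000129=6.6667
k=9 load: inc=0.000129, refl=0.000129·-0.142857=-0.0000; V=6.666548+0.000129+-0.000018=6.6667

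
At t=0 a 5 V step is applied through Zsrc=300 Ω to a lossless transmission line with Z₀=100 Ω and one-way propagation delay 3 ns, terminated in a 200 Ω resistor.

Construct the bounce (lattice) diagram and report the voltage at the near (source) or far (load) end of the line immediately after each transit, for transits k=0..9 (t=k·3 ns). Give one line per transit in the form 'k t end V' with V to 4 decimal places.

Γ_L=0.333333, Γ_S=0.500000; launch V₁=5·100/400=1.250000
k=0 src: V=1.2500
k=1 load: inc=1.250000, refl=1.250000·0.333333=0.4167; V=0.000000+1.250000+0.416667=1.6667
k=2 src: inc=0.416667, refl=0.416667·0.500000=0.2083; V=1.250000+0.416667+0.208333=1.8750
k=3 load: inc=0.208333, refl=0.208333·0.333333=0.0694; V=1.666667+0.208333+0.069444=1.9444
k=4 src: inc=0.069444, refl=0.069444·0.500000=0.0347; V=1.875000+0.069444+0.034722=1.9792
k=5 load: inc=0.034722, refl=0.034722·0.333333=0.0116; V=1.944444+0.034722+0.011574=1.9907
k=6 src: inc=0.011574, refl=0.011574·0.500000=0.0058; V=1.979167+0.011574+0.005787=1.9965
k=7 load: inc=0.005787, refl=0.005787·0.333333=0.0019; V=1.990741+0.005787+0.001929=1.9985
k=8 src: inc=0.001929, refl=0.001929·0.500000=0.0010; V=1.996528+0.001929+0.000965=1.9994
k=9 load: inc=0.000965, refl=0.000965·0.333333=0.0003; V=1.998457+0.000965+0.000322=1.9997

0 0 source 1.2500
1 3 load 1.6667
2 6 source 1.8750
3 9 load 1.9444
4 12 source 1.9792
5 15 load 1.9907
6 18 source 1.9965
7 21 load 1.9985
8 24 source 1.9994
9 27 load 1.9997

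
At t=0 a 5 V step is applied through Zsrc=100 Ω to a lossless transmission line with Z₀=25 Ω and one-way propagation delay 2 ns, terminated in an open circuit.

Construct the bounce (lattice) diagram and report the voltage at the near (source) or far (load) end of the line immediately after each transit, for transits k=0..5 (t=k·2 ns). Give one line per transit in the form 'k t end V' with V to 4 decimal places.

Γ_L=1.000000, Γ_S=0.600000; launch V₁=5·25/125=1.000000
k=0 src: V=1.0000
k=1 load: inc=1.000000, refl=1.000000·1.000000=1.0000; V=0.000000+1.000000+1.000000=2.0000
k=2 src: inc=1.000000, refl=1.000000·0.600000=0.6000; V=1.000000+1.000000+0.600000=2.6000
k=3 load: inc=0.600000, refl=0.600000·1.000000=0.6000; V=2.000000+0.600000+0.600000=3.2000
k=4 src: inc=0.600000, refl=0.600000·0.600000=0.3600; V=2.600000+0.600000+0.360000=3.5600
k=5 load: inc=0.360000, refl=0.360000·1.000000=0.3600; V=3.200000+0.360000+0.360000=3.9200

0 0 source 1.0000
1 2 load 2.0000
2 4 source 2.6000
3 6 load 3.2000
4 8 source 3.5600
5 10 load 3.9200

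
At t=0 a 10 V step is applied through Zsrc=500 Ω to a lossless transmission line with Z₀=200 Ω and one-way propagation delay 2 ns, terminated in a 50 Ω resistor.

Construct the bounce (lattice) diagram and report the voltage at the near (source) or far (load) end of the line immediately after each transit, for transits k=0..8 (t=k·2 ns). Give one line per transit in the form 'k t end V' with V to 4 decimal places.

0 0 source 2.8571
1 2 load 1.1429
2 4 source 0.4082
3 6 load 0.8490
4 8 source 1.0379
5 10 load 0.9245
6 12 source 0.8760
7 14 load 0.9051
8 16 source 0.9176

Γ_L=-0.600000, Γ_S=0.428571; launch V₁=10·200/700=2.857143
k=0 src: V=2.8571
k=1 load: inc=2.857143, refl=2.857143·-0.600000=-1.7143; V=0.000000+2.857143+-1.714286=1.1429
k=2 src: inc=-1.714286, refl=-1.714286·0.428571=-0.7347; V=2.857143+-1.714286+-0.734694=0.4082
k=3 load: inc=-0.734694, refl=-0.734694·-0.600000=0.4408; V=1.142857+-0.734694+0.440816=0.8490
k=4 src: inc=0.440816, refl=0.440816·0.428571=0.1889; V=0.408163+0.440816+0.188921=1.0379
k=5 load: inc=0.188921, refl=0.188921·-0.600000=-0.1134; V=0.848980+0.188921+-0.113353=0.9245
k=6 src: inc=-0.113353, refl=-0.113353·0.428571=-0.0486; V=1.037901+-0.113353+-0.048580=0.8760
k=7 load: inc=-0.048580, refl=-0.048580·-0.600000=0.0291; V=0.924548+-0.048580+0.029148=0.9051
k=8 src: inc=0.029148, refl=0.029148·0.428571=0.0125; V=0.875968+0.029148+0.012492=0.9176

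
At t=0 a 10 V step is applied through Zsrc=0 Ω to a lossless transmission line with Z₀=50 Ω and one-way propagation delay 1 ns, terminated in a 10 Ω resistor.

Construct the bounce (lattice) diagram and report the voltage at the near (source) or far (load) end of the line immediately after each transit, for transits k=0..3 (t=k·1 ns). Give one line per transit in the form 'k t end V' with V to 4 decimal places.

0 0 source 10.0000
1 1 load 3.3333
2 2 source 10.0000
3 3 load 5.5556

Γ_L=-0.666667, Γ_S=-1.000000; launch V₁=10·50/50=10.000000
k=0 src: V=10.0000
k=1 load: inc=10.000000, refl=10.000000·-0.666667=-6.6667; V=0.000000+10.000000+-6.666667=3.3333
k=2 src: inc=-6.666667, refl=-6.666667·-1.000000=6.6667; V=10.000000+-6.666667+6.666667=10.0000
k=3 load: inc=6.666667, refl=6.666667·-0.666667=-4.4444; V=3.333333+6.666667+-4.444444=5.5556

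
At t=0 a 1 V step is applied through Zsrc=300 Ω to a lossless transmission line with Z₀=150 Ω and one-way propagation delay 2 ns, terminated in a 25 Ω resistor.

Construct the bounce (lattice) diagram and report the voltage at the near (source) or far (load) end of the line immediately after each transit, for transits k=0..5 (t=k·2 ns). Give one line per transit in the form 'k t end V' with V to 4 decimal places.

Γ_L=-0.714286, Γ_S=0.333333; launch V₁=1·150/450=0.333333
k=0 src: V=0.3333
k=1 load: inc=0.333333, refl=0.333333·-0.714286=-0.2381; V=0.000000+0.333333+-0.238095=0.0952
k=2 src: inc=-0.238095, refl=-0.238095·0.333333=-0.0794; V=0.333333+-0.238095+-0.079365=0.0159
k=3 load: inc=-0.079365, refl=-0.079365·-0.714286=0.0567; V=0.095238+-0.079365+0.056689=0.0726
k=4 src: inc=0.056689, refl=0.056689·0.333333=0.0189; V=0.015873+0.056689+0.018896=0.0915
k=5 load: inc=0.018896, refl=0.018896·-0.714286=-0.0135; V=0.072562+0.018896+-0.013497=0.0780

0 0 source 0.3333
1 2 load 0.0952
2 4 source 0.0159
3 6 load 0.0726
4 8 source 0.0915
5 10 load 0.0780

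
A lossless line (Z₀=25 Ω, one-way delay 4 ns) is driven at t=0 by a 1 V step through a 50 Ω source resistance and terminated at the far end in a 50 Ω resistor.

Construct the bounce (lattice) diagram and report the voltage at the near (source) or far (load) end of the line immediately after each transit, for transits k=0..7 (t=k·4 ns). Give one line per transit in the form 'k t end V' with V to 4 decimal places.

0 0 source 0.3333
1 4 load 0.4444
2 8 source 0.4815
3 12 load 0.4938
4 16 source 0.4979
5 20 load 0.4993
6 24 source 0.4998
7 28 load 0.4999

Γ_L=0.333333, Γ_S=0.333333; launch V₁=1·25/75=0.333333
k=0 src: V=0.3333
k=1 load: inc=0.333333, refl=0.333333·0.333333=0.1111; V=0.000000+0.333333+0.111111=0.4444
k=2 src: inc=0.111111, refl=0.111111·0.333333=0.0370; V=0.333333+0.111111+0.037037=0.4815
k=3 load: inc=0.037037, refl=0.037037·0.333333=0.0123; V=0.444444+0.037037+0.012346=0.4938
k=4 src: inc=0.012346, refl=0.012346·0.333333=0.0041; V=0.481481+0.012346+0.004115=0.4979
k=5 load: inc=0.004115, refl=0.004115·0.333333=0.0014; V=0.493827+0.004115+0.001372=0.4993
k=6 src: inc=0.001372, refl=0.001372·0.333333=0.0005; V=0.497942+0.001372+0.000457=0.4998
k=7 load: inc=0.000457, refl=0.000457·0.333333=0.0002; V=0.499314+0.000457+0.000152=0.4999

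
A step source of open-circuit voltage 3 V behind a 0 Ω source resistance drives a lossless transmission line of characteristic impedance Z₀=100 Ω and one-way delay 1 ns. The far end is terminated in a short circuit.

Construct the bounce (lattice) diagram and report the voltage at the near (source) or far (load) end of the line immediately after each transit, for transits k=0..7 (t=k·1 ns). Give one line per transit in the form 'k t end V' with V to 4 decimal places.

Γ_L=-1.000000, Γ_S=-1.000000; launch V₁=3·100/100=3.000000
k=0 src: V=3.0000
k=1 load: inc=3.000000, refl=3.000000·-1.000000=-3.0000; V=0.000000+3.000000+-3.000000=0.0000
k=2 src: inc=-3.000000, refl=-3.000000·-1.000000=3.0000; V=3.000000+-3.000000+3.000000=3.0000
k=3 load: inc=3.000000, refl=3.000000·-1.000000=-3.0000; V=0.000000+3.000000+-3.000000=0.0000
k=4 src: inc=-3.000000, refl=-3.000000·-1.000000=3.0000; V=3.000000+-3.000000+3.000000=3.0000
k=5 load: inc=3.000000, refl=3.000000·-1.000000=-3.0000; V=0.000000+3.000000+-3.000000=0.0000
k=6 src: inc=-3.000000, refl=-3.000000·-1.000000=3.0000; V=3.000000+-3.000000+3.000000=3.0000
k=7 load: inc=3.000000, refl=3.000000·-1.000000=-3.0000; V=0.000000+3.000000+-3.000000=0.0000

0 0 source 3.0000
1 1 load 0.0000
2 2 source 3.0000
3 3 load 0.0000
4 4 source 3.0000
5 5 load 0.0000
6 6 source 3.0000
7 7 load 0.0000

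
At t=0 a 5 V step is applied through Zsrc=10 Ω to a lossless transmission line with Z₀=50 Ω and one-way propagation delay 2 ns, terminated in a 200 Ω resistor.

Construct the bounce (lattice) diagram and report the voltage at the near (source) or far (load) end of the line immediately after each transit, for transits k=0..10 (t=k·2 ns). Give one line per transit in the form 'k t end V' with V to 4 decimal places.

0 0 source 4.1667
1 2 load 6.6667
2 4 source 5.0000
3 6 load 4.0000
4 8 source 4.6667
5 10 load 5.0667
6 12 source 4.8000
7 14 load 4.6400
8 16 source 4.7467
9 18 load 4.8107
10 20 source 4.7680

Γ_L=0.600000, Γ_S=-0.666667; launch V₁=5·50/60=4.166667
k=0 src: V=4.1667
k=1 load: inc=4.166667, refl=4.166667·0.600000=2.5000; V=0.000000+4.166667+2.500000=6.6667
k=2 src: inc=2.500000, refl=2.500000·-0.666667=-1.6667; V=4.166667+2.500000+-1.666667=5.0000
k=3 load: inc=-1.666667, refl=-1.666667·0.600000=-1.0000; V=6.666667+-1.666667+-1.000000=4.0000
k=4 src: inc=-1.000000, refl=-1.000000·-0.666667=0.6667; V=5.000000+-1.000000+0.666667=4.6667
k=5 load: inc=0.666667, refl=0.666667·0.600000=0.4000; V=4.000000+0.666667+0.400000=5.0667
k=6 src: inc=0.400000, refl=0.400000·-0.666667=-0.2667; V=4.666667+0.400000+-0.266667=4.8000
k=7 load: inc=-0.266667, refl=-0.266667·0.600000=-0.1600; V=5.066667+-0.266667+-0.160000=4.6400
k=8 src: inc=-0.160000, refl=-0.160000·-0.666667=0.1067; V=4.800000+-0.160000+0.106667=4.7467
k=9 load: inc=0.106667, refl=0.106667·0.600000=0.0640; V=4.640000+0.106667+0.064000=4.8107
k=10 src: inc=0.064000, refl=0.064000·-0.666667=-0.0427; V=4.746667+0.064000+-0.042667=4.7680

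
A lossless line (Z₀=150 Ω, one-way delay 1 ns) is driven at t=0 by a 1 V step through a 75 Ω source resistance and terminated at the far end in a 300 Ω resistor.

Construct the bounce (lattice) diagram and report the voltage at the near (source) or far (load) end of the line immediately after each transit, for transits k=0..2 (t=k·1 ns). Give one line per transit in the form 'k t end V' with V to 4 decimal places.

0 0 source 0.6667
1 1 load 0.8889
2 2 source 0.8148

Γ_L=0.333333, Γ_S=-0.333333; launch V₁=1·150/225=0.666667
k=0 src: V=0.6667
k=1 load: inc=0.666667, refl=0.666667·0.333333=0.2222; V=0.000000+0.666667+0.222222=0.8889
k=2 src: inc=0.222222, refl=0.222222·-0.333333=-0.0741; V=0.666667+0.222222+-0.074074=0.8148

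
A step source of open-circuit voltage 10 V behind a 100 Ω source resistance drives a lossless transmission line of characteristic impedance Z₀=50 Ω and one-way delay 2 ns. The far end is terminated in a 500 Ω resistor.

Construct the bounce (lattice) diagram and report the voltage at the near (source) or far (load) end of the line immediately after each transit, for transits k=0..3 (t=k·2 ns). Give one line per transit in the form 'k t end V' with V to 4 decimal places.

Γ_L=0.818182, Γ_S=0.333333; launch V₁=10·50/150=3.333333
k=0 src: V=3.3333
k=1 load: inc=3.333333, refl=3.333333·0.818182=2.7273; V=0.000000+3.333333+2.727273=6.0606
k=2 src: inc=2.727273, refl=2.727273·0.333333=0.9091; V=3.333333+2.727273+0.909091=6.9697
k=3 load: inc=0.909091, refl=0.909091·0.818182=0.7438; V=6.060606+0.909091+0.743802=7.7135

0 0 source 3.3333
1 2 load 6.0606
2 4 source 6.9697
3 6 load 7.7135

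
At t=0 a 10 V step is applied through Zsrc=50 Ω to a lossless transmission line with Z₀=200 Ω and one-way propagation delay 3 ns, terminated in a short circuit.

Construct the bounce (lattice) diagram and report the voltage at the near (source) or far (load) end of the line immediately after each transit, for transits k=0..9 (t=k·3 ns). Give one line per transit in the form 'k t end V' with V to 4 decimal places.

Γ_L=-1.000000, Γ_S=-0.600000; launch V₁=10·200/250=8.000000
k=0 src: V=8.0000
k=1 load: inc=8.000000, refl=8.000000·-1.000000=-8.0000; V=0.000000+8.000000+-8.000000=0.0000
k=2 src: inc=-8.000000, refl=-8.000000·-0.600000=4.8000; V=8.000000+-8.000000+4.800000=4.8000
k=3 load: inc=4.800000, refl=4.800000·-1.000000=-4.8000; V=0.000000+4.800000+-4.800000=0.0000
k=4 src: inc=-4.800000, refl=-4.800000·-0.600000=2.8800; V=4.800000+-4.800000+2.880000=2.8800
k=5 load: inc=2.880000, refl=2.880000·-1.000000=-2.8800; V=0.000000+2.880000+-2.880000=0.0000
k=6 src: inc=-2.880000, refl=-2.880000·-0.600000=1.7280; V=2.880000+-2.880000+1.728000=1.7280
k=7 load: inc=1.728000, refl=1.728000·-1.000000=-1.7280; V=0.000000+1.728000+-1.728000=0.0000
k=8 src: inc=-1.728000, refl=-1.728000·-0.600000=1.0368; V=1.728000+-1.728000+1.036800=1.0368
k=9 load: inc=1.036800, refl=1.036800·-1.000000=-1.0368; V=0.000000+1.036800+-1.036800=0.0000

0 0 source 8.0000
1 3 load 0.0000
2 6 source 4.8000
3 9 load 0.0000
4 12 source 2.8800
5 15 load 0.0000
6 18 source 1.7280
7 21 load 0.0000
8 24 source 1.0368
9 27 load 0.0000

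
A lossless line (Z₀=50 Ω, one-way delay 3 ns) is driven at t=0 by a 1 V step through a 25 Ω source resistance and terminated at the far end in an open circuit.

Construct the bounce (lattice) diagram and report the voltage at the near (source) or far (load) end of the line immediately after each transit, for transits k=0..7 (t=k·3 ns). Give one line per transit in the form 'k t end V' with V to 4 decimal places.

0 0 source 0.6667
1 3 load 1.3333
2 6 source 1.1111
3 9 load 0.8889
4 12 source 0.9630
5 15 load 1.0370
6 18 source 1.0123
7 21 load 0.9877

Γ_L=1.000000, Γ_S=-0.333333; launch V₁=1·50/75=0.666667
k=0 src: V=0.6667
k=1 load: inc=0.666667, refl=0.666667·1.000000=0.6667; V=0.000000+0.666667+0.666667=1.3333
k=2 src: inc=0.666667, refl=0.666667·-0.333333=-0.2222; V=0.666667+0.666667+-0.222222=1.1111
k=3 load: inc=-0.222222, refl=-0.222222·1.000000=-0.2222; V=1.333333+-0.222222+-0.222222=0.8889
k=4 src: inc=-0.222222, refl=-0.222222·-0.333333=0.0741; V=1.111111+-0.222222+0.074074=0.9630
k=5 load: inc=0.074074, refl=0.074074·1.000000=0.0741; V=0.888889+0.074074+0.074074=1.0370
k=6 src: inc=0.074074, refl=0.074074·-0.333333=-0.0247; V=0.962963+0.074074+-0.024691=1.0123
k=7 load: inc=-0.024691, refl=-0.024691·1.000000=-0.0247; V=1.037037+-0.024691+-0.024691=0.9877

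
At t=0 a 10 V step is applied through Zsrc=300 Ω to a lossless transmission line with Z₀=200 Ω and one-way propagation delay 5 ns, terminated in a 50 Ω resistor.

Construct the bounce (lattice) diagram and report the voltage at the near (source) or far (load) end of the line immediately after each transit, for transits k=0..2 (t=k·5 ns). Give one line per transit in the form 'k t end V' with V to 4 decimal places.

Γ_L=-0.600000, Γ_S=0.200000; launch V₁=10·200/500=4.000000
k=0 src: V=4.0000
k=1 load: inc=4.000000, refl=4.000000·-0.600000=-2.4000; V=0.000000+4.000000+-2.400000=1.6000
k=2 src: inc=-2.400000, refl=-2.400000·0.200000=-0.4800; V=4.000000+-2.400000+-0.480000=1.1200

0 0 source 4.0000
1 5 load 1.6000
2 10 source 1.1200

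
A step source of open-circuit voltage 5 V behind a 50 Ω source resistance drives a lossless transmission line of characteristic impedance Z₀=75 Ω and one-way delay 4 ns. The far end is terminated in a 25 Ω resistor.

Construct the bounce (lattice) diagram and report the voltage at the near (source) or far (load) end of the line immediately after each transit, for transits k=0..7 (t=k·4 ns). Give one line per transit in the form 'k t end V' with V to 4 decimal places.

0 0 source 3.0000
1 4 load 1.5000
2 8 source 1.8000
3 12 load 1.6500
4 16 source 1.6800
5 20 load 1.6650
6 24 source 1.6680
7 28 load 1.6665

Γ_L=-0.500000, Γ_S=-0.200000; launch V₁=5·75/125=3.000000
k=0 src: V=3.0000
k=1 load: inc=3.000000, refl=3.000000·-0.500000=-1.5000; V=0.000000+3.000000+-1.500000=1.5000
k=2 src: inc=-1.500000, refl=-1.500000·-0.200000=0.3000; V=3.000000+-1.500000+0.300000=1.8000
k=3 load: inc=0.300000, refl=0.300000·-0.500000=-0.1500; V=1.500000+0.300000+-0.150000=1.6500
k=4 src: inc=-0.150000, refl=-0.150000·-0.200000=0.0300; V=1.800000+-0.150000+0.030000=1.6800
k=5 load: inc=0.030000, refl=0.030000·-0.500000=-0.0150; V=1.650000+0.030000+-0.015000=1.6650
k=6 src: inc=-0.015000, refl=-0.015000·-0.200000=0.0030; V=1.680000+-0.015000+0.003000=1.6680
k=7 load: inc=0.003000, refl=0.003000·-0.500000=-0.0015; V=1.665000+0.003000+-0.001500=1.6665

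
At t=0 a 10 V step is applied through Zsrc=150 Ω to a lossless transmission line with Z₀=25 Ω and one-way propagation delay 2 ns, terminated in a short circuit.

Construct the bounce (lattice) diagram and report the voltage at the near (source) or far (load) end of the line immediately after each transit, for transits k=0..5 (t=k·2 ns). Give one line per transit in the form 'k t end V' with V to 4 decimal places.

0 0 source 1.4286
1 2 load 0.0000
2 4 source -1.0204
3 6 load 0.0000
4 8 source 0.7289
5 10 load 0.0000

Γ_L=-1.000000, Γ_S=0.714286; launch V₁=10·25/175=1.428571
k=0 src: V=1.4286
k=1 load: inc=1.428571, refl=1.428571·-1.000000=-1.4286; V=0.000000+1.428571+-1.428571=0.0000
k=2 src: inc=-1.428571, refl=-1.428571·0.714286=-1.0204; V=1.428571+-1.428571+-1.020408=-1.0204
k=3 load: inc=-1.020408, refl=-1.020408·-1.000000=1.0204; V=0.000000+-1.020408+1.020408=0.0000
k=4 src: inc=1.020408, refl=1.020408·0.714286=0.7289; V=-1.020408+1.020408+0.728863=0.7289
k=5 load: inc=0.728863, refl=0.728863·-1.000000=-0.7289; V=0.000000+0.728863+-0.728863=0.0000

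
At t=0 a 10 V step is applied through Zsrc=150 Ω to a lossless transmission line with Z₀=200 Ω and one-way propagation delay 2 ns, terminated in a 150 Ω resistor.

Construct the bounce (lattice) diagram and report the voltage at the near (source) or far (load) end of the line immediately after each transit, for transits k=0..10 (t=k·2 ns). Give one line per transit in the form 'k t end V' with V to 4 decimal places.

0 0 source 5.7143
1 2 load 4.8980
2 4 source 5.0146
3 6 load 4.9979
4 8 source 5.0003
5 10 load 5.0000
6 12 source 5.0000
7 14 load 5.0000
8 16 source 5.0000
9 18 load 5.0000
10 20 source 5.0000

Γ_L=-0.142857, Γ_S=-0.142857; launch V₁=10·200/350=5.714286
k=0 src: V=5.7143
k=1 load: inc=5.714286, refl=5.714286·-0.142857=-0.8163; V=0.000000+5.714286+-0.816327=4.8980
k=2 src: inc=-0.816327, refl=-0.816327·-0.142857=0.1166; V=5.714286+-0.816327+0.116618=5.0146
k=3 load: inc=0.116618, refl=0.116618·-0.142857=-0.0167; V=4.897959+0.116618+-0.016660=4.9979
k=4 src: inc=-0.016660, refl=-0.016660·-0.142857=0.0024; V=5.014577+-0.016660+0.002380=5.0003
k=5 load: inc=0.002380, refl=0.002380·-0.142857=-0.0003; V=4.997918+0.002380+-0.000340=5.0000
k=6 src: inc=-0.000340, refl=-0.000340·-0.142857=0.0000; V=5.000297+-0.000340+0.000049=5.0000
k=7 load: inc=0.000049, refl=0.000049·-0.142857=-0.0000; V=4.999958+0.000049+-0.000007=5.0000
k=8 src: inc=-0.000007, refl=-0.000007·-0.142857=0.0000; V=5.000006+-0.000007+0.000001=5.0000
k=9 load: inc=0.000001, refl=0.000001·-0.142857=-0.0000; V=4.999999+0.000001+-0.000000=5.0000
k=10 src: inc=-0.000000, refl=-0.000000·-0.142857=0.0000; V=5.000000+-0.000000+0.000000=5.0000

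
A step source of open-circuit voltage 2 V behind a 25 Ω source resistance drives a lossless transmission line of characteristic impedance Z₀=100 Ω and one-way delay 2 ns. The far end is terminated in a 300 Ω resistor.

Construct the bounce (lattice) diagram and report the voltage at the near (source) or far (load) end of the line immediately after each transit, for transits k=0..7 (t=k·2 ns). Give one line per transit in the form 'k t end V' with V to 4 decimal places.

0 0 source 1.6000
1 2 load 2.4000
2 4 source 1.9200
3 6 load 1.6800
4 8 source 1.8240
5 10 load 1.8960
6 12 source 1.8528
7 14 load 1.8312

Γ_L=0.500000, Γ_S=-0.600000; launch V₁=2·100/125=1.600000
k=0 src: V=1.6000
k=1 load: inc=1.600000, refl=1.600000·0.500000=0.8000; V=0.000000+1.600000+0.800000=2.4000
k=2 src: inc=0.800000, refl=0.800000·-0.600000=-0.4800; V=1.600000+0.800000+-0.480000=1.9200
k=3 load: inc=-0.480000, refl=-0.480000·0.500000=-0.2400; V=2.400000+-0.480000+-0.240000=1.6800
k=4 src: inc=-0.240000, refl=-0.240000·-0.600000=0.1440; V=1.920000+-0.240000+0.144000=1.8240
k=5 load: inc=0.144000, refl=0.144000·0.500000=0.0720; V=1.680000+0.144000+0.072000=1.8960
k=6 src: inc=0.072000, refl=0.072000·-0.600000=-0.0432; V=1.824000+0.072000+-0.043200=1.8528
k=7 load: inc=-0.043200, refl=-0.043200·0.500000=-0.0216; V=1.896000+-0.043200+-0.021600=1.8312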